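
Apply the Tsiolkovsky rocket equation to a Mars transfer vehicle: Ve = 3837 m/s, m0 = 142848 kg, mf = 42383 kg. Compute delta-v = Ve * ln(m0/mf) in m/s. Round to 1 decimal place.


Step 1: Mass ratio m0/mf = 142848 / 42383 = 3.370408
Step 2: ln(3.370408) = 1.215034
Step 3: delta-v = 3837 * 1.215034 = 4662.1 m/s

4662.1


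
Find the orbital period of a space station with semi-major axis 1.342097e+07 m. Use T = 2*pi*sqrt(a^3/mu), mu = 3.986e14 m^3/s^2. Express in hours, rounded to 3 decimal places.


Step 1: a^3 / mu = 2.417418e+21 / 3.986e14 = 6.064771e+06
Step 2: sqrt(6.064771e+06) = 2462.6756 s
Step 3: T = 2*pi * 2462.6756 = 15473.45 s
Step 4: T in hours = 15473.45 / 3600 = 4.298 hours

4.298


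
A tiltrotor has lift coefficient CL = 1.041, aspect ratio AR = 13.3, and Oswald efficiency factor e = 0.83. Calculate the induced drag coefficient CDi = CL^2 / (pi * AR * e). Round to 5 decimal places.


Step 1: CL^2 = 1.041^2 = 1.083681
Step 2: pi * AR * e = 3.14159 * 13.3 * 0.83 = 34.680041
Step 3: CDi = 1.083681 / 34.680041 = 0.03125

0.03125


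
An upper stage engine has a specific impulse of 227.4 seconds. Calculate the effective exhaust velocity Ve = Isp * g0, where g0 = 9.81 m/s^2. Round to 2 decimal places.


Step 1: Ve = Isp * g0 = 227.4 * 9.81
Step 2: Ve = 2230.79 m/s

2230.79


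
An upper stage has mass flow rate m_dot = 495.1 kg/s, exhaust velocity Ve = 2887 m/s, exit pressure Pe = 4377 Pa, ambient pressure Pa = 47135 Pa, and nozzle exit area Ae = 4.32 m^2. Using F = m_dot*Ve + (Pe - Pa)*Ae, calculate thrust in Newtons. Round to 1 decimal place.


Step 1: Momentum thrust = m_dot * Ve = 495.1 * 2887 = 1429353.7 N
Step 2: Pressure thrust = (Pe - Pa) * Ae = (4377 - 47135) * 4.32 = -184714.56 N
Step 3: Total thrust F = 1429353.7 + -184714.56 = 1244639.1 N

1244639.1


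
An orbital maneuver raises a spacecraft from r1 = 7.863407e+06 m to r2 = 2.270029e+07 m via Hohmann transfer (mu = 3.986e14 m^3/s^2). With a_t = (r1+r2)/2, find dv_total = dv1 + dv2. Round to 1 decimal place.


Step 1: Transfer semi-major axis a_t = (7.863407e+06 + 2.270029e+07) / 2 = 1.528185e+07 m
Step 2: v1 (circular at r1) = sqrt(mu/r1) = 7119.73 m/s
Step 3: v_t1 = sqrt(mu*(2/r1 - 1/a_t)) = 8677.43 m/s
Step 4: dv1 = |8677.43 - 7119.73| = 1557.7 m/s
Step 5: v2 (circular at r2) = 4190.38 m/s, v_t2 = 3005.87 m/s
Step 6: dv2 = |4190.38 - 3005.87| = 1184.5 m/s
Step 7: Total delta-v = 1557.7 + 1184.5 = 2742.2 m/s

2742.2


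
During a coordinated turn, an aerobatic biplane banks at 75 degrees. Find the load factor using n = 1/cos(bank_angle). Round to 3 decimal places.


Step 1: Convert 75 degrees to radians = 1.308997
Step 2: cos(75 deg) = 0.258819
Step 3: n = 1 / 0.258819 = 3.864

3.864


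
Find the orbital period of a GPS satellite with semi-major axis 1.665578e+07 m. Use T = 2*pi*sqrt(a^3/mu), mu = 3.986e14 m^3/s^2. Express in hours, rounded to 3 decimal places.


Step 1: a^3 / mu = 4.620563e+21 / 3.986e14 = 1.159198e+07
Step 2: sqrt(1.159198e+07) = 3404.6997 s
Step 3: T = 2*pi * 3404.6997 = 21392.36 s
Step 4: T in hours = 21392.36 / 3600 = 5.942 hours

5.942


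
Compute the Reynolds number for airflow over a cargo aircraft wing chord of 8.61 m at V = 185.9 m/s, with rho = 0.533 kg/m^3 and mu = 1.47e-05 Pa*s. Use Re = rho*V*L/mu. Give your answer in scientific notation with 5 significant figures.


Step 1: Numerator = rho * V * L = 0.533 * 185.9 * 8.61 = 853.119267
Step 2: Re = 853.119267 / 1.47e-05
Step 3: Re = 5.8035e+07

5.8035e+07


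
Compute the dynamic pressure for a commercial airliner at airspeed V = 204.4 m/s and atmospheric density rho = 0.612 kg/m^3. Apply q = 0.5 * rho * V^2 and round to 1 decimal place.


Step 1: V^2 = 204.4^2 = 41779.36
Step 2: q = 0.5 * 0.612 * 41779.36
Step 3: q = 12784.5 Pa

12784.5


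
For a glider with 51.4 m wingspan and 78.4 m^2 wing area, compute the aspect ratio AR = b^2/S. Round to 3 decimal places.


Step 1: b^2 = 51.4^2 = 2641.96
Step 2: AR = 2641.96 / 78.4 = 33.698

33.698


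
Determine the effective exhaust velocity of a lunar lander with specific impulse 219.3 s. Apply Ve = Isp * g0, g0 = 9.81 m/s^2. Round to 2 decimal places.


Step 1: Ve = Isp * g0 = 219.3 * 9.81
Step 2: Ve = 2151.33 m/s

2151.33


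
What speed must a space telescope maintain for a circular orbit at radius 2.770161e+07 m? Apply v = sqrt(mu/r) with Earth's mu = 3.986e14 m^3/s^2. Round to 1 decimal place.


Step 1: mu / r = 3.986e14 / 2.770161e+07 = 14389055.3654
Step 2: v = sqrt(14389055.3654) = 3793.3 m/s

3793.3


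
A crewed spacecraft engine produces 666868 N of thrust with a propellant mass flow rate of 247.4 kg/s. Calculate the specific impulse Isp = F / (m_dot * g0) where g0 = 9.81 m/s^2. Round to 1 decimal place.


Step 1: m_dot * g0 = 247.4 * 9.81 = 2426.99
Step 2: Isp = 666868 / 2426.99 = 274.8 s

274.8


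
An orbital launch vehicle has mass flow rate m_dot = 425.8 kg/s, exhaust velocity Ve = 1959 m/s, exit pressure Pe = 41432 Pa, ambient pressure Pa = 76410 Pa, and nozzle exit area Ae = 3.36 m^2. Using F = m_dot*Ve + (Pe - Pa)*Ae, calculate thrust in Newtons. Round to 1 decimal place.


Step 1: Momentum thrust = m_dot * Ve = 425.8 * 1959 = 834142.2 N
Step 2: Pressure thrust = (Pe - Pa) * Ae = (41432 - 76410) * 3.36 = -117526.08 N
Step 3: Total thrust F = 834142.2 + -117526.08 = 716616.1 N

716616.1


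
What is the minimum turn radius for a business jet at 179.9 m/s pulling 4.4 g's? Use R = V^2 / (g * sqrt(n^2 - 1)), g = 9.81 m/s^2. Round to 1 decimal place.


Step 1: V^2 = 179.9^2 = 32364.01
Step 2: n^2 - 1 = 4.4^2 - 1 = 18.36
Step 3: sqrt(18.36) = 4.284857
Step 4: R = 32364.01 / (9.81 * 4.284857) = 769.9 m

769.9


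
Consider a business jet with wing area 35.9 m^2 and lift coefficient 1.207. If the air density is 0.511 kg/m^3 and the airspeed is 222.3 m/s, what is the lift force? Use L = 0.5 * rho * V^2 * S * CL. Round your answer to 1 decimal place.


Step 1: Calculate dynamic pressure q = 0.5 * 0.511 * 222.3^2 = 0.5 * 0.511 * 49417.29 = 12626.1176 Pa
Step 2: Multiply by wing area and lift coefficient: L = 12626.1176 * 35.9 * 1.207
Step 3: L = 453277.6217 * 1.207 = 547106.1 N

547106.1


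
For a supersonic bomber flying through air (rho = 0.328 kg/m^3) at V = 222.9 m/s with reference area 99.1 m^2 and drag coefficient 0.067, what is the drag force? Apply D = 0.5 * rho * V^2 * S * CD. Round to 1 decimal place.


Step 1: Dynamic pressure q = 0.5 * 0.328 * 222.9^2 = 8148.2432 Pa
Step 2: Drag D = q * S * CD = 8148.2432 * 99.1 * 0.067
Step 3: D = 54101.9 N

54101.9


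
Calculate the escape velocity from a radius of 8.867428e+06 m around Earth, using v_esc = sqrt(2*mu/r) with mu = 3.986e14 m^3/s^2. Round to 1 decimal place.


Step 1: 2*mu/r = 2 * 3.986e14 / 8.867428e+06 = 89902055.0266
Step 2: v_esc = sqrt(89902055.0266) = 9481.7 m/s

9481.7


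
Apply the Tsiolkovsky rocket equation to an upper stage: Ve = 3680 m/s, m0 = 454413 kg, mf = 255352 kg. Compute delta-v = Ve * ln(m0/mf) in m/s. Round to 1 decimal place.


Step 1: Mass ratio m0/mf = 454413 / 255352 = 1.779555
Step 2: ln(1.779555) = 0.576363
Step 3: delta-v = 3680 * 0.576363 = 2121.0 m/s

2121.0


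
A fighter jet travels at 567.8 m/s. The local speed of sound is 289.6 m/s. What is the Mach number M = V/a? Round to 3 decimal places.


Step 1: M = V / a = 567.8 / 289.6
Step 2: M = 1.961

1.961


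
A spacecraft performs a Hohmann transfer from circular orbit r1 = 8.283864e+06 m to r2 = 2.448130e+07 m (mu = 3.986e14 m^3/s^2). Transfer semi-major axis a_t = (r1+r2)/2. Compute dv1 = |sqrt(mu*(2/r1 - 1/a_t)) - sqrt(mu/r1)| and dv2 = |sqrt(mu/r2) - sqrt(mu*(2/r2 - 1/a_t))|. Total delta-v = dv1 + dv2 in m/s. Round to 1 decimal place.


Step 1: Transfer semi-major axis a_t = (8.283864e+06 + 2.448130e+07) / 2 = 1.638258e+07 m
Step 2: v1 (circular at r1) = sqrt(mu/r1) = 6936.69 m/s
Step 3: v_t1 = sqrt(mu*(2/r1 - 1/a_t)) = 8479.66 m/s
Step 4: dv1 = |8479.66 - 6936.69| = 1542.97 m/s
Step 5: v2 (circular at r2) = 4035.07 m/s, v_t2 = 2869.3 m/s
Step 6: dv2 = |4035.07 - 2869.3| = 1165.77 m/s
Step 7: Total delta-v = 1542.97 + 1165.77 = 2708.7 m/s

2708.7


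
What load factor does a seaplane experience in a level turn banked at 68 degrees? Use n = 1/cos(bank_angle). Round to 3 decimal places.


Step 1: Convert 68 degrees to radians = 1.186824
Step 2: cos(68 deg) = 0.374607
Step 3: n = 1 / 0.374607 = 2.669

2.669


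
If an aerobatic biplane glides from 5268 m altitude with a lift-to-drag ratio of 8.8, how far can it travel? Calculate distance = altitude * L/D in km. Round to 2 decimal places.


Step 1: Glide distance = altitude * L/D = 5268 * 8.8 = 46358.4 m
Step 2: Convert to km: 46358.4 / 1000 = 46.36 km

46.36


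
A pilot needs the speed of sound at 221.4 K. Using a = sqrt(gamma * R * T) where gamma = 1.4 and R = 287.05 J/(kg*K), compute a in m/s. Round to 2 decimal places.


Step 1: gamma * R * T = 1.4 * 287.05 * 221.4 = 88974.018
Step 2: a = sqrt(88974.018) = 298.29 m/s

298.29


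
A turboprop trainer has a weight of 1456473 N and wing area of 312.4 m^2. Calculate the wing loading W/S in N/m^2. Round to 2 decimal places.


Step 1: Wing loading = W / S = 1456473 / 312.4
Step 2: Wing loading = 4662.21 N/m^2

4662.21


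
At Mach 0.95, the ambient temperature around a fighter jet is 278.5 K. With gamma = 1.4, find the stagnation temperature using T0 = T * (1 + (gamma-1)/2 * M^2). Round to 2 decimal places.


Step 1: (gamma-1)/2 = 0.2
Step 2: M^2 = 0.9025
Step 3: 1 + 0.2 * 0.9025 = 1.1805
Step 4: T0 = 278.5 * 1.1805 = 328.77 K

328.77


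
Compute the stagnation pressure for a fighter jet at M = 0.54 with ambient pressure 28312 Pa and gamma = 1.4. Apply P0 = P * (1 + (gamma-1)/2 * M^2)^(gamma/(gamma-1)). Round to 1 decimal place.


Step 1: (gamma-1)/2 * M^2 = 0.2 * 0.2916 = 0.05832
Step 2: 1 + 0.05832 = 1.05832
Step 3: Exponent gamma/(gamma-1) = 3.5
Step 4: P0 = 28312 * 1.05832^3.5 = 34524.7 Pa

34524.7


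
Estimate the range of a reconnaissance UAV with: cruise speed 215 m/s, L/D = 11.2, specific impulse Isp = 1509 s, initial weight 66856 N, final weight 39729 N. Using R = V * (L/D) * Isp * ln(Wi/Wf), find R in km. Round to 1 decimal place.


Step 1: Coefficient = V * (L/D) * Isp = 215 * 11.2 * 1509 = 3633672.0 m
Step 2: Wi/Wf = 66856 / 39729 = 1.682801
Step 3: ln(1.682801) = 0.52046
Step 4: R = 3633672.0 * 0.52046 = 1891179.7 m = 1891.2 km

1891.2


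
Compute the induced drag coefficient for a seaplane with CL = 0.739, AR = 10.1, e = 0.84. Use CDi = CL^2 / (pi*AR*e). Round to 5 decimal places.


Step 1: CL^2 = 0.739^2 = 0.546121
Step 2: pi * AR * e = 3.14159 * 10.1 * 0.84 = 26.653272
Step 3: CDi = 0.546121 / 26.653272 = 0.02049

0.02049


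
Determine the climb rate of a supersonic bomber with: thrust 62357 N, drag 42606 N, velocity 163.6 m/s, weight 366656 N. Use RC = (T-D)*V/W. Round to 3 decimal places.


Step 1: Excess thrust = T - D = 62357 - 42606 = 19751 N
Step 2: Excess power = 19751 * 163.6 = 3231263.6 W
Step 3: RC = 3231263.6 / 366656 = 8.813 m/s

8.813


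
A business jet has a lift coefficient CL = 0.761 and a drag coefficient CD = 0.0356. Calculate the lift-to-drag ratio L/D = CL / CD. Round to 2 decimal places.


Step 1: L/D = CL / CD = 0.761 / 0.0356
Step 2: L/D = 21.38

21.38


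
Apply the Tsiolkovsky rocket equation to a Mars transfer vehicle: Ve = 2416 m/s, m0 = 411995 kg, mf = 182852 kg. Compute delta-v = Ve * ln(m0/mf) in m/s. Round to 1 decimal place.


Step 1: Mass ratio m0/mf = 411995 / 182852 = 2.253161
Step 2: ln(2.253161) = 0.812334
Step 3: delta-v = 2416 * 0.812334 = 1962.6 m/s

1962.6


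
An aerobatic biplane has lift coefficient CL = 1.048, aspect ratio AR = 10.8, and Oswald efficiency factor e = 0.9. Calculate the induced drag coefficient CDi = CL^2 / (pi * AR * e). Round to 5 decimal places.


Step 1: CL^2 = 1.048^2 = 1.098304
Step 2: pi * AR * e = 3.14159 * 10.8 * 0.9 = 30.536281
Step 3: CDi = 1.098304 / 30.536281 = 0.03597

0.03597


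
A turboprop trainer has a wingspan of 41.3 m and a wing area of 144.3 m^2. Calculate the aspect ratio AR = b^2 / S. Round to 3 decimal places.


Step 1: b^2 = 41.3^2 = 1705.69
Step 2: AR = 1705.69 / 144.3 = 11.820

11.820


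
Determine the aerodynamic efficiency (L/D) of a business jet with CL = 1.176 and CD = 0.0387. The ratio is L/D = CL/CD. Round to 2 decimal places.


Step 1: L/D = CL / CD = 1.176 / 0.0387
Step 2: L/D = 30.39

30.39


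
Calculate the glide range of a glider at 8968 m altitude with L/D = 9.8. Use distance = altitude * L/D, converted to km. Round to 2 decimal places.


Step 1: Glide distance = altitude * L/D = 8968 * 9.8 = 87886.4 m
Step 2: Convert to km: 87886.4 / 1000 = 87.89 km

87.89


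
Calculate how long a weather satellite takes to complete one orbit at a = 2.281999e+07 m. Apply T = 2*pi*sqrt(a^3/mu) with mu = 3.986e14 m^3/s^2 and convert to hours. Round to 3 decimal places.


Step 1: a^3 / mu = 1.188355e+22 / 3.986e14 = 2.981323e+07
Step 2: sqrt(2.981323e+07) = 5460.1494 s
Step 3: T = 2*pi * 5460.1494 = 34307.13 s
Step 4: T in hours = 34307.13 / 3600 = 9.530 hours

9.530


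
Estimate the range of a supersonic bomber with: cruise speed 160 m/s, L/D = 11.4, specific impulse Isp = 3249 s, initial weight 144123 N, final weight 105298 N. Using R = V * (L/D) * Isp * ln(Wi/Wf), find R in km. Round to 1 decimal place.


Step 1: Coefficient = V * (L/D) * Isp = 160 * 11.4 * 3249 = 5926176.0 m
Step 2: Wi/Wf = 144123 / 105298 = 1.368715
Step 3: ln(1.368715) = 0.313873
Step 4: R = 5926176.0 * 0.313873 = 1860064.7 m = 1860.1 km

1860.1


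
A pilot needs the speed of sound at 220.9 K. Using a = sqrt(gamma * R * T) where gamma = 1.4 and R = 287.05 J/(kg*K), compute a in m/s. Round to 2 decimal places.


Step 1: gamma * R * T = 1.4 * 287.05 * 220.9 = 88773.083
Step 2: a = sqrt(88773.083) = 297.95 m/s

297.95


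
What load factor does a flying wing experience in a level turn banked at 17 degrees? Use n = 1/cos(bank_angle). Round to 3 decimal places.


Step 1: Convert 17 degrees to radians = 0.296706
Step 2: cos(17 deg) = 0.956305
Step 3: n = 1 / 0.956305 = 1.046

1.046


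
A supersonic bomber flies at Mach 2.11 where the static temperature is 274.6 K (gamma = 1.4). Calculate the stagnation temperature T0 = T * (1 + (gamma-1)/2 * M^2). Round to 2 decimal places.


Step 1: (gamma-1)/2 = 0.2
Step 2: M^2 = 4.4521
Step 3: 1 + 0.2 * 4.4521 = 1.89042
Step 4: T0 = 274.6 * 1.89042 = 519.11 K

519.11


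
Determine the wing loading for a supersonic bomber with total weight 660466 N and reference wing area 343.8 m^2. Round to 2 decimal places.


Step 1: Wing loading = W / S = 660466 / 343.8
Step 2: Wing loading = 1921.08 N/m^2

1921.08


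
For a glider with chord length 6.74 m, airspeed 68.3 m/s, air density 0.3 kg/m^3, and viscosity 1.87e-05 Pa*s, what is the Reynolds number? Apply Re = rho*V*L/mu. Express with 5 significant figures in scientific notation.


Step 1: Numerator = rho * V * L = 0.3 * 68.3 * 6.74 = 138.1026
Step 2: Re = 138.1026 / 1.87e-05
Step 3: Re = 7.3852e+06

7.3852e+06


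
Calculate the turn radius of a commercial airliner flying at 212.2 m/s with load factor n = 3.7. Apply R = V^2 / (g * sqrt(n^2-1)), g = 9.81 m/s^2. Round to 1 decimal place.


Step 1: V^2 = 212.2^2 = 45028.84
Step 2: n^2 - 1 = 3.7^2 - 1 = 12.69
Step 3: sqrt(12.69) = 3.562303
Step 4: R = 45028.84 / (9.81 * 3.562303) = 1288.5 m

1288.5


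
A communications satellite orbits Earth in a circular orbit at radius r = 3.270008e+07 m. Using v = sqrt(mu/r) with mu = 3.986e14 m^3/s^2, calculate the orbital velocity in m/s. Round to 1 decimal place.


Step 1: mu / r = 3.986e14 / 3.270008e+07 = 12189572.6249
Step 2: v = sqrt(12189572.6249) = 3491.4 m/s

3491.4


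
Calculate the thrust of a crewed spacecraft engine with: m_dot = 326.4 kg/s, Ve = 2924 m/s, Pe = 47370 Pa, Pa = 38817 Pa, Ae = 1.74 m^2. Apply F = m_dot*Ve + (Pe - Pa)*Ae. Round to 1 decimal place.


Step 1: Momentum thrust = m_dot * Ve = 326.4 * 2924 = 954393.6 N
Step 2: Pressure thrust = (Pe - Pa) * Ae = (47370 - 38817) * 1.74 = 14882.22 N
Step 3: Total thrust F = 954393.6 + 14882.22 = 969275.8 N

969275.8


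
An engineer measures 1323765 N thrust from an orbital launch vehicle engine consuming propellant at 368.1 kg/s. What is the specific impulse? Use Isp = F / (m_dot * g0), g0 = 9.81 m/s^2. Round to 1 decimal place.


Step 1: m_dot * g0 = 368.1 * 9.81 = 3611.06
Step 2: Isp = 1323765 / 3611.06 = 366.6 s

366.6


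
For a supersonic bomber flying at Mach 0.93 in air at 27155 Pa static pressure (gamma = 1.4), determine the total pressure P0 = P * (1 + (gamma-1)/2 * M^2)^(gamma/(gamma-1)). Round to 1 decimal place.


Step 1: (gamma-1)/2 * M^2 = 0.2 * 0.8649 = 0.17298
Step 2: 1 + 0.17298 = 1.17298
Step 3: Exponent gamma/(gamma-1) = 3.5
Step 4: P0 = 27155 * 1.17298^3.5 = 47464.3 Pa

47464.3


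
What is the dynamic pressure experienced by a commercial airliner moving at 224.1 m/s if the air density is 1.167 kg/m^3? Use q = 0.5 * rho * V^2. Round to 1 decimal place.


Step 1: V^2 = 224.1^2 = 50220.81
Step 2: q = 0.5 * 1.167 * 50220.81
Step 3: q = 29303.8 Pa

29303.8


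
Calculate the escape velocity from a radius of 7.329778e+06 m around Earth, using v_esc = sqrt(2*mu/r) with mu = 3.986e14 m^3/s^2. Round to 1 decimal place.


Step 1: 2*mu/r = 2 * 3.986e14 / 7.329778e+06 = 108761820.6172
Step 2: v_esc = sqrt(108761820.6172) = 10428.9 m/s

10428.9


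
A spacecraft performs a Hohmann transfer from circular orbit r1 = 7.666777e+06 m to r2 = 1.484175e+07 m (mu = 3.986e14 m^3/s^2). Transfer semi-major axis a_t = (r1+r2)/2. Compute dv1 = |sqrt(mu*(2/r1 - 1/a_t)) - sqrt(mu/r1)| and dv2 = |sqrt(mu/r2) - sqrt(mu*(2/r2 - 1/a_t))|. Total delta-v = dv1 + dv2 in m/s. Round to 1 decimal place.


Step 1: Transfer semi-major axis a_t = (7.666777e+06 + 1.484175e+07) / 2 = 1.125426e+07 m
Step 2: v1 (circular at r1) = sqrt(mu/r1) = 7210.45 m/s
Step 3: v_t1 = sqrt(mu*(2/r1 - 1/a_t)) = 8280.3 m/s
Step 4: dv1 = |8280.3 - 7210.45| = 1069.86 m/s
Step 5: v2 (circular at r2) = 5182.34 m/s, v_t2 = 4277.34 m/s
Step 6: dv2 = |5182.34 - 4277.34| = 905.0 m/s
Step 7: Total delta-v = 1069.86 + 905.0 = 1974.9 m/s

1974.9


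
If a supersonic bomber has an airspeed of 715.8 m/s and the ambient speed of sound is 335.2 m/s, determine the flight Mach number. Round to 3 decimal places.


Step 1: M = V / a = 715.8 / 335.2
Step 2: M = 2.135

2.135


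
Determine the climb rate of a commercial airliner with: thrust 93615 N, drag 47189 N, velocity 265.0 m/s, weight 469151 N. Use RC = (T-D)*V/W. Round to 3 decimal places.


Step 1: Excess thrust = T - D = 93615 - 47189 = 46426 N
Step 2: Excess power = 46426 * 265.0 = 12302890.0 W
Step 3: RC = 12302890.0 / 469151 = 26.224 m/s

26.224


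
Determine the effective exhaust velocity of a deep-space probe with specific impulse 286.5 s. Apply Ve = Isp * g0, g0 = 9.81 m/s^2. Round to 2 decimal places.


Step 1: Ve = Isp * g0 = 286.5 * 9.81
Step 2: Ve = 2810.57 m/s

2810.57


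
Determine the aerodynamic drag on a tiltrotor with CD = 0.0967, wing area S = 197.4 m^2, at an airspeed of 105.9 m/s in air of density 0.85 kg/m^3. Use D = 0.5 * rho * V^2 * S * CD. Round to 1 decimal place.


Step 1: Dynamic pressure q = 0.5 * 0.85 * 105.9^2 = 4766.2943 Pa
Step 2: Drag D = q * S * CD = 4766.2943 * 197.4 * 0.0967
Step 3: D = 90981.8 N

90981.8


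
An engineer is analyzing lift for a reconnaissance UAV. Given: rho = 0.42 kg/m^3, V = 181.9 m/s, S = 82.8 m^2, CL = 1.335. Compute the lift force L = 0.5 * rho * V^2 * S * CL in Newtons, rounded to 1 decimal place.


Step 1: Calculate dynamic pressure q = 0.5 * 0.42 * 181.9^2 = 0.5 * 0.42 * 33087.61 = 6948.3981 Pa
Step 2: Multiply by wing area and lift coefficient: L = 6948.3981 * 82.8 * 1.335
Step 3: L = 575327.3627 * 1.335 = 768062.0 N

768062.0


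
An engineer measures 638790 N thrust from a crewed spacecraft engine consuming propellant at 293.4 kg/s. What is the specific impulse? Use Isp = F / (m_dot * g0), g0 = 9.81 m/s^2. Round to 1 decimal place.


Step 1: m_dot * g0 = 293.4 * 9.81 = 2878.25
Step 2: Isp = 638790 / 2878.25 = 221.9 s

221.9


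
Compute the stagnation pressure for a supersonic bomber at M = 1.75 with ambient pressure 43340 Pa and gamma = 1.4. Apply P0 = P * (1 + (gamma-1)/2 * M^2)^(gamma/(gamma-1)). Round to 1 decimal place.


Step 1: (gamma-1)/2 * M^2 = 0.2 * 3.0625 = 0.6125
Step 2: 1 + 0.6125 = 1.6125
Step 3: Exponent gamma/(gamma-1) = 3.5
Step 4: P0 = 43340 * 1.6125^3.5 = 230748.0 Pa

230748.0


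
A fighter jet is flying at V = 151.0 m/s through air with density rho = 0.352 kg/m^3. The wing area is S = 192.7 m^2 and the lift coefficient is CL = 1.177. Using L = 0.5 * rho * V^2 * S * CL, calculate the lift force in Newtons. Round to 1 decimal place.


Step 1: Calculate dynamic pressure q = 0.5 * 0.352 * 151.0^2 = 0.5 * 0.352 * 22801.0 = 4012.976 Pa
Step 2: Multiply by wing area and lift coefficient: L = 4012.976 * 192.7 * 1.177
Step 3: L = 773300.4752 * 1.177 = 910174.7 N

910174.7


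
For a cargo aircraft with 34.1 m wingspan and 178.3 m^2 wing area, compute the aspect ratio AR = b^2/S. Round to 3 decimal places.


Step 1: b^2 = 34.1^2 = 1162.81
Step 2: AR = 1162.81 / 178.3 = 6.522

6.522


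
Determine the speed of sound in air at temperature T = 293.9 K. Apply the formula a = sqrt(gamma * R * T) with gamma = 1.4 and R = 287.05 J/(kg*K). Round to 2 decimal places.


Step 1: gamma * R * T = 1.4 * 287.05 * 293.9 = 118109.593
Step 2: a = sqrt(118109.593) = 343.67 m/s

343.67


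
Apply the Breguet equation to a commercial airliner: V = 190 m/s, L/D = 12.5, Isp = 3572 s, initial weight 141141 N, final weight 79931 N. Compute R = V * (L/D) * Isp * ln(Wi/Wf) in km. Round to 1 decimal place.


Step 1: Coefficient = V * (L/D) * Isp = 190 * 12.5 * 3572 = 8483500.0 m
Step 2: Wi/Wf = 141141 / 79931 = 1.765785
Step 3: ln(1.765785) = 0.568596
Step 4: R = 8483500.0 * 0.568596 = 4823681.0 m = 4823.7 km

4823.7


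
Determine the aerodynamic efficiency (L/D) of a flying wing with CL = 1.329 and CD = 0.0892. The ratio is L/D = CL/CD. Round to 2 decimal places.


Step 1: L/D = CL / CD = 1.329 / 0.0892
Step 2: L/D = 14.90

14.90


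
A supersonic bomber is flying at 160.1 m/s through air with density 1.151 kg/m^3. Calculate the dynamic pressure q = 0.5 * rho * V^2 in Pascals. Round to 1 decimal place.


Step 1: V^2 = 160.1^2 = 25632.01
Step 2: q = 0.5 * 1.151 * 25632.01
Step 3: q = 14751.2 Pa

14751.2


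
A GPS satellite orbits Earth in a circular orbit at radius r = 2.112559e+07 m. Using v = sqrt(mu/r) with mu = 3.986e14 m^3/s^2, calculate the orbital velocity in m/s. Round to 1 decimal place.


Step 1: mu / r = 3.986e14 / 2.112559e+07 = 18868112.0859
Step 2: v = sqrt(18868112.0859) = 4343.7 m/s

4343.7


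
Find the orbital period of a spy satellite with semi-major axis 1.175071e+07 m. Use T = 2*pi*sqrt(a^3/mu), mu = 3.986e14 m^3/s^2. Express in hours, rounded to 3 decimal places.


Step 1: a^3 / mu = 1.622528e+21 / 3.986e14 = 4.070568e+06
Step 2: sqrt(4.070568e+06) = 2017.5649 s
Step 3: T = 2*pi * 2017.5649 = 12676.73 s
Step 4: T in hours = 12676.73 / 3600 = 3.521 hours

3.521


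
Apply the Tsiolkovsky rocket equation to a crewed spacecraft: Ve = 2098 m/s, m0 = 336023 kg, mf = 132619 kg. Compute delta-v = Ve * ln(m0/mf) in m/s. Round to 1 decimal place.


Step 1: Mass ratio m0/mf = 336023 / 132619 = 2.533747
Step 2: ln(2.533747) = 0.929699
Step 3: delta-v = 2098 * 0.929699 = 1950.5 m/s

1950.5


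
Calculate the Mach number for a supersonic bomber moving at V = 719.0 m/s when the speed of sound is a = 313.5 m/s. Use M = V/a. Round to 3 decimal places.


Step 1: M = V / a = 719.0 / 313.5
Step 2: M = 2.293

2.293


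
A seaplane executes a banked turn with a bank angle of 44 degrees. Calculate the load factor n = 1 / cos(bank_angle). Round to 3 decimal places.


Step 1: Convert 44 degrees to radians = 0.767945
Step 2: cos(44 deg) = 0.71934
Step 3: n = 1 / 0.71934 = 1.390

1.390


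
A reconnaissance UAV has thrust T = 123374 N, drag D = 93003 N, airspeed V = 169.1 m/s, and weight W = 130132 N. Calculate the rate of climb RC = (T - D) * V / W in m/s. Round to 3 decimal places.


Step 1: Excess thrust = T - D = 123374 - 93003 = 30371 N
Step 2: Excess power = 30371 * 169.1 = 5135736.1 W
Step 3: RC = 5135736.1 / 130132 = 39.466 m/s

39.466


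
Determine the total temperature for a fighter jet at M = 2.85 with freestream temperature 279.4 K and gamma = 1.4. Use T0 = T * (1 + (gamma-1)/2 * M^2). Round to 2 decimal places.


Step 1: (gamma-1)/2 = 0.2
Step 2: M^2 = 8.1225
Step 3: 1 + 0.2 * 8.1225 = 2.6245
Step 4: T0 = 279.4 * 2.6245 = 733.29 K

733.29


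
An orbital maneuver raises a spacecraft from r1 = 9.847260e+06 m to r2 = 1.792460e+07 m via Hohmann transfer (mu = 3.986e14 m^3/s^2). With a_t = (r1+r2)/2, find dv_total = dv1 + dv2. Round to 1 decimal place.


Step 1: Transfer semi-major axis a_t = (9.847260e+06 + 1.792460e+07) / 2 = 1.388593e+07 m
Step 2: v1 (circular at r1) = sqrt(mu/r1) = 6362.25 m/s
Step 3: v_t1 = sqrt(mu*(2/r1 - 1/a_t)) = 7228.5 m/s
Step 4: dv1 = |7228.5 - 6362.25| = 866.25 m/s
Step 5: v2 (circular at r2) = 4715.68 m/s, v_t2 = 3971.13 m/s
Step 6: dv2 = |4715.68 - 3971.13| = 744.55 m/s
Step 7: Total delta-v = 866.25 + 744.55 = 1610.8 m/s

1610.8


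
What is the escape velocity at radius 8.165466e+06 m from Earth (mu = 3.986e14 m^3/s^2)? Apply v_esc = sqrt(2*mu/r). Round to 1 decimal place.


Step 1: 2*mu/r = 2 * 3.986e14 / 8.165466e+06 = 97630680.2331
Step 2: v_esc = sqrt(97630680.2331) = 9880.8 m/s

9880.8


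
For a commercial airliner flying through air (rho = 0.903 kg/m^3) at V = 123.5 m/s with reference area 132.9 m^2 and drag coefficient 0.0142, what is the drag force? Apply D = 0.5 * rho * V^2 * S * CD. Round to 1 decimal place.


Step 1: Dynamic pressure q = 0.5 * 0.903 * 123.5^2 = 6886.3909 Pa
Step 2: Drag D = q * S * CD = 6886.3909 * 132.9 * 0.0142
Step 3: D = 12995.9 N

12995.9


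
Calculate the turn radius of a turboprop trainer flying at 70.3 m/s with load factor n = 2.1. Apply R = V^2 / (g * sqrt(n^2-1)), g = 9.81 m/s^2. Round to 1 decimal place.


Step 1: V^2 = 70.3^2 = 4942.09
Step 2: n^2 - 1 = 2.1^2 - 1 = 3.41
Step 3: sqrt(3.41) = 1.846619
Step 4: R = 4942.09 / (9.81 * 1.846619) = 272.8 m

272.8


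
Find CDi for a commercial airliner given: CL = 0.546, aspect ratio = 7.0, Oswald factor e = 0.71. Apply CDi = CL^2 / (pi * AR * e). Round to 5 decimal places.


Step 1: CL^2 = 0.546^2 = 0.298116
Step 2: pi * AR * e = 3.14159 * 7.0 * 0.71 = 15.613715
Step 3: CDi = 0.298116 / 15.613715 = 0.01909

0.01909


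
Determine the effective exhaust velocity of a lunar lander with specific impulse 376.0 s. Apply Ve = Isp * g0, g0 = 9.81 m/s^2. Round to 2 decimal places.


Step 1: Ve = Isp * g0 = 376.0 * 9.81
Step 2: Ve = 3688.56 m/s

3688.56


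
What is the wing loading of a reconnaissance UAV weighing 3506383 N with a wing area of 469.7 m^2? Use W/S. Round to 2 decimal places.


Step 1: Wing loading = W / S = 3506383 / 469.7
Step 2: Wing loading = 7465.15 N/m^2

7465.15


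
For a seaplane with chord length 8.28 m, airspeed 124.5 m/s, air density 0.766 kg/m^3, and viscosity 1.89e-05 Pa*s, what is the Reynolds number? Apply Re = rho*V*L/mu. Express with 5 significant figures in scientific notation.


Step 1: Numerator = rho * V * L = 0.766 * 124.5 * 8.28 = 789.63876
Step 2: Re = 789.63876 / 1.89e-05
Step 3: Re = 4.1780e+07

4.1780e+07


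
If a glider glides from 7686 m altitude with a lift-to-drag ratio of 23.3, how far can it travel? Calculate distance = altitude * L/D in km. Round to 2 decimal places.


Step 1: Glide distance = altitude * L/D = 7686 * 23.3 = 179083.8 m
Step 2: Convert to km: 179083.8 / 1000 = 179.08 km

179.08


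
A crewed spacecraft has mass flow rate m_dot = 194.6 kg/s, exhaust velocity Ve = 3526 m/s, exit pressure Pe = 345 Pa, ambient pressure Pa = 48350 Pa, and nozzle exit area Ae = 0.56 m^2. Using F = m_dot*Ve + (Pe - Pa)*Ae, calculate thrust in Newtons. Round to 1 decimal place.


Step 1: Momentum thrust = m_dot * Ve = 194.6 * 3526 = 686159.6 N
Step 2: Pressure thrust = (Pe - Pa) * Ae = (345 - 48350) * 0.56 = -26882.80 N
Step 3: Total thrust F = 686159.6 + -26882.80 = 659276.8 N

659276.8


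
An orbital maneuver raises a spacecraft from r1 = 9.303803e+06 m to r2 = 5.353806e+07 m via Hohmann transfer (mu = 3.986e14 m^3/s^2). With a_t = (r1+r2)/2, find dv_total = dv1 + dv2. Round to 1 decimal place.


Step 1: Transfer semi-major axis a_t = (9.303803e+06 + 5.353806e+07) / 2 = 3.142093e+07 m
Step 2: v1 (circular at r1) = sqrt(mu/r1) = 6545.43 m/s
Step 3: v_t1 = sqrt(mu*(2/r1 - 1/a_t)) = 8543.98 m/s
Step 4: dv1 = |8543.98 - 6545.43| = 1998.55 m/s
Step 5: v2 (circular at r2) = 2728.58 m/s, v_t2 = 1484.77 m/s
Step 6: dv2 = |2728.58 - 1484.77| = 1243.82 m/s
Step 7: Total delta-v = 1998.55 + 1243.82 = 3242.4 m/s

3242.4


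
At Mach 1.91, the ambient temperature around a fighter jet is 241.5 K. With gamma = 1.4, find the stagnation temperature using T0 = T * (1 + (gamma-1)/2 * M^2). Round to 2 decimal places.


Step 1: (gamma-1)/2 = 0.2
Step 2: M^2 = 3.6481
Step 3: 1 + 0.2 * 3.6481 = 1.72962
Step 4: T0 = 241.5 * 1.72962 = 417.70 K

417.70


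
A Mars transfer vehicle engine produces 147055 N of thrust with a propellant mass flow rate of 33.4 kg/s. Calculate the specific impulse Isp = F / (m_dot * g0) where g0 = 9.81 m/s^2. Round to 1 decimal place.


Step 1: m_dot * g0 = 33.4 * 9.81 = 327.65
Step 2: Isp = 147055 / 327.65 = 448.8 s

448.8


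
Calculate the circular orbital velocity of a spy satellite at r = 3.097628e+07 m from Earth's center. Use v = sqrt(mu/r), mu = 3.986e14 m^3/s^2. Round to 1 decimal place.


Step 1: mu / r = 3.986e14 / 3.097628e+07 = 12867910.5432
Step 2: v = sqrt(12867910.5432) = 3587.2 m/s

3587.2


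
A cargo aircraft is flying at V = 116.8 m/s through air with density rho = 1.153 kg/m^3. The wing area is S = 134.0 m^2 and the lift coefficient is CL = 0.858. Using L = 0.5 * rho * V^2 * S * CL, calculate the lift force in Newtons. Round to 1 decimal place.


Step 1: Calculate dynamic pressure q = 0.5 * 1.153 * 116.8^2 = 0.5 * 1.153 * 13642.24 = 7864.7514 Pa
Step 2: Multiply by wing area and lift coefficient: L = 7864.7514 * 134.0 * 0.858
Step 3: L = 1053876.6822 * 0.858 = 904226.2 N

904226.2


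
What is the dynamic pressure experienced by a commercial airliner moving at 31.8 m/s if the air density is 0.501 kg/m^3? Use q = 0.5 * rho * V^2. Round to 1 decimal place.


Step 1: V^2 = 31.8^2 = 1011.24
Step 2: q = 0.5 * 0.501 * 1011.24
Step 3: q = 253.3 Pa

253.3


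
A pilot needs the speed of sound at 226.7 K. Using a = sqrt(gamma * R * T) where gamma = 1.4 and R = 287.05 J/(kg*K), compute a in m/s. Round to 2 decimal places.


Step 1: gamma * R * T = 1.4 * 287.05 * 226.7 = 91103.929
Step 2: a = sqrt(91103.929) = 301.83 m/s

301.83


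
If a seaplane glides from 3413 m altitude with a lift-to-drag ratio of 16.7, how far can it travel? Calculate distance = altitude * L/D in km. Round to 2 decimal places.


Step 1: Glide distance = altitude * L/D = 3413 * 16.7 = 56997.1 m
Step 2: Convert to km: 56997.1 / 1000 = 57.00 km

57.00


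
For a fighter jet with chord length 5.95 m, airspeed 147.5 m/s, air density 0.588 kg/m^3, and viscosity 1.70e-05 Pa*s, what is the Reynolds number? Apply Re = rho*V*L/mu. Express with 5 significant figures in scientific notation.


Step 1: Numerator = rho * V * L = 0.588 * 147.5 * 5.95 = 516.0435
Step 2: Re = 516.0435 / 1.70e-05
Step 3: Re = 3.0356e+07

3.0356e+07


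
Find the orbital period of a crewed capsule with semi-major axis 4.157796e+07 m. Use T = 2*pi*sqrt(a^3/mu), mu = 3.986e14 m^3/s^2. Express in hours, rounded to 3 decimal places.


Step 1: a^3 / mu = 7.187693e+22 / 3.986e14 = 1.803235e+08
Step 2: sqrt(1.803235e+08) = 13428.4572 s
Step 3: T = 2*pi * 13428.4572 = 84373.48 s
Step 4: T in hours = 84373.48 / 3600 = 23.437 hours

23.437


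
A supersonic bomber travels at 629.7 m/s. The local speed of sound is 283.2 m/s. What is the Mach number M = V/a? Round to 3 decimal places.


Step 1: M = V / a = 629.7 / 283.2
Step 2: M = 2.224

2.224


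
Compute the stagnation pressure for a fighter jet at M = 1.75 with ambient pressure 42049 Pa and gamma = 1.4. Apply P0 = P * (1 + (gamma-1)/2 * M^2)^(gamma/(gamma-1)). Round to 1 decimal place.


Step 1: (gamma-1)/2 * M^2 = 0.2 * 3.0625 = 0.6125
Step 2: 1 + 0.6125 = 1.6125
Step 3: Exponent gamma/(gamma-1) = 3.5
Step 4: P0 = 42049 * 1.6125^3.5 = 223874.5 Pa

223874.5


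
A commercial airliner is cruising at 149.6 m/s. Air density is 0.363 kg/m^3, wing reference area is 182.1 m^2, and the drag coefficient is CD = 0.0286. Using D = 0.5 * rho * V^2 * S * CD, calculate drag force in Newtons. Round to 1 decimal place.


Step 1: Dynamic pressure q = 0.5 * 0.363 * 149.6^2 = 4061.999 Pa
Step 2: Drag D = q * S * CD = 4061.999 * 182.1 * 0.0286
Step 3: D = 21155.1 N

21155.1


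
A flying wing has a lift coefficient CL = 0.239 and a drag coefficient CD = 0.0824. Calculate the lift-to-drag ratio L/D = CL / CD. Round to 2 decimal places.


Step 1: L/D = CL / CD = 0.239 / 0.0824
Step 2: L/D = 2.90

2.90


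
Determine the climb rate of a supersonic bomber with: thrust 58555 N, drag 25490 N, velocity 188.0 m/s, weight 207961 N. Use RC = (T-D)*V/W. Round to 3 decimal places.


Step 1: Excess thrust = T - D = 58555 - 25490 = 33065 N
Step 2: Excess power = 33065 * 188.0 = 6216220.0 W
Step 3: RC = 6216220.0 / 207961 = 29.891 m/s

29.891


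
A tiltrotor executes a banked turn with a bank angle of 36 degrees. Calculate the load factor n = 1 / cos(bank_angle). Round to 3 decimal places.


Step 1: Convert 36 degrees to radians = 0.628319
Step 2: cos(36 deg) = 0.809017
Step 3: n = 1 / 0.809017 = 1.236

1.236


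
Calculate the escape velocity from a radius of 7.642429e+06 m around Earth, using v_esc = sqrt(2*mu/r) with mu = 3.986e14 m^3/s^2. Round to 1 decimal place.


Step 1: 2*mu/r = 2 * 3.986e14 / 7.642429e+06 = 104312385.4994
Step 2: v_esc = sqrt(104312385.4994) = 10213.3 m/s

10213.3


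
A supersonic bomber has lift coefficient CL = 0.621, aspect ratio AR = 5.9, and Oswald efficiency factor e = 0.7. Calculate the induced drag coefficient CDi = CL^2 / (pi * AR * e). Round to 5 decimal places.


Step 1: CL^2 = 0.621^2 = 0.385641
Step 2: pi * AR * e = 3.14159 * 5.9 * 0.7 = 12.974778
Step 3: CDi = 0.385641 / 12.974778 = 0.02972

0.02972


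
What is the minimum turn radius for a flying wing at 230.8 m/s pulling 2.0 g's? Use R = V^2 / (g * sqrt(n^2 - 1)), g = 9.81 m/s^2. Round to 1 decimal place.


Step 1: V^2 = 230.8^2 = 53268.64
Step 2: n^2 - 1 = 2.0^2 - 1 = 3.0
Step 3: sqrt(3.0) = 1.732051
Step 4: R = 53268.64 / (9.81 * 1.732051) = 3135.0 m

3135.0


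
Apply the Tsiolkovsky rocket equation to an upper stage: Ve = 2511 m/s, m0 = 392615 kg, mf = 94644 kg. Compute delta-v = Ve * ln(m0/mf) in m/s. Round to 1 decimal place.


Step 1: Mass ratio m0/mf = 392615 / 94644 = 4.148335
Step 2: ln(4.148335) = 1.422707
Step 3: delta-v = 2511 * 1.422707 = 3572.4 m/s

3572.4


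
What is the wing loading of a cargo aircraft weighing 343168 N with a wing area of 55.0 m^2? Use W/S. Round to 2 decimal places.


Step 1: Wing loading = W / S = 343168 / 55.0
Step 2: Wing loading = 6239.42 N/m^2

6239.42


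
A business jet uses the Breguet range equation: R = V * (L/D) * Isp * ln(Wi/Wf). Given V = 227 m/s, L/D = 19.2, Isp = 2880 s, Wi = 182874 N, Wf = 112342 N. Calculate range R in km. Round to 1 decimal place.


Step 1: Coefficient = V * (L/D) * Isp = 227 * 19.2 * 2880 = 12552192.0 m
Step 2: Wi/Wf = 182874 / 112342 = 1.627833
Step 3: ln(1.627833) = 0.48725
Step 4: R = 12552192.0 * 0.48725 = 6116050.5 m = 6116.1 km

6116.1


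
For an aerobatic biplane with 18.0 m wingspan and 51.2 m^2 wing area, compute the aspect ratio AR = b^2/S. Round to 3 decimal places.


Step 1: b^2 = 18.0^2 = 324.0
Step 2: AR = 324.0 / 51.2 = 6.328

6.328


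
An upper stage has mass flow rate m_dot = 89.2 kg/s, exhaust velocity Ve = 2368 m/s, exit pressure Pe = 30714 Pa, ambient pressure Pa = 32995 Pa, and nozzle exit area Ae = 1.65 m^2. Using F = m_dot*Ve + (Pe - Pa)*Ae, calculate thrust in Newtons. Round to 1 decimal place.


Step 1: Momentum thrust = m_dot * Ve = 89.2 * 2368 = 211225.6 N
Step 2: Pressure thrust = (Pe - Pa) * Ae = (30714 - 32995) * 1.65 = -3763.65 N
Step 3: Total thrust F = 211225.6 + -3763.65 = 207462.0 N

207462.0


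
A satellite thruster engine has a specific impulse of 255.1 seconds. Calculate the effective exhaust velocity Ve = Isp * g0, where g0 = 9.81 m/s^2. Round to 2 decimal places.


Step 1: Ve = Isp * g0 = 255.1 * 9.81
Step 2: Ve = 2502.53 m/s

2502.53


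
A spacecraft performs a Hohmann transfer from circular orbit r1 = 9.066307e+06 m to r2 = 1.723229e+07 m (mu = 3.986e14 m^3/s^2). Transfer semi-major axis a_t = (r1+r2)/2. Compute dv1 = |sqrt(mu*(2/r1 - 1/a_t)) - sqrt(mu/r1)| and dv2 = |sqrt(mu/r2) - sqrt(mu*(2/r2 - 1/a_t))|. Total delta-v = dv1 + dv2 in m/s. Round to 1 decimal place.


Step 1: Transfer semi-major axis a_t = (9.066307e+06 + 1.723229e+07) / 2 = 1.314930e+07 m
Step 2: v1 (circular at r1) = sqrt(mu/r1) = 6630.61 m/s
Step 3: v_t1 = sqrt(mu*(2/r1 - 1/a_t)) = 7590.56 m/s
Step 4: dv1 = |7590.56 - 6630.61| = 959.95 m/s
Step 5: v2 (circular at r2) = 4809.47 m/s, v_t2 = 3993.57 m/s
Step 6: dv2 = |4809.47 - 3993.57| = 815.9 m/s
Step 7: Total delta-v = 959.95 + 815.9 = 1775.8 m/s

1775.8


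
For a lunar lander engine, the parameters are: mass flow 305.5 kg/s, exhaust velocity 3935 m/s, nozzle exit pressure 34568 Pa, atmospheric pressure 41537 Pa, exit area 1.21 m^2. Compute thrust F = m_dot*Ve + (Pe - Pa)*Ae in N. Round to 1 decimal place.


Step 1: Momentum thrust = m_dot * Ve = 305.5 * 3935 = 1202142.5 N
Step 2: Pressure thrust = (Pe - Pa) * Ae = (34568 - 41537) * 1.21 = -8432.49 N
Step 3: Total thrust F = 1202142.5 + -8432.49 = 1193710.0 N

1193710.0


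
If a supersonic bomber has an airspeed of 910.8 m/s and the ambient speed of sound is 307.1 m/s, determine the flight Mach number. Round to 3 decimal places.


Step 1: M = V / a = 910.8 / 307.1
Step 2: M = 2.966

2.966


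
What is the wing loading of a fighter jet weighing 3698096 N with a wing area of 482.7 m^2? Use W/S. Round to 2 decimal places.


Step 1: Wing loading = W / S = 3698096 / 482.7
Step 2: Wing loading = 7661.27 N/m^2

7661.27


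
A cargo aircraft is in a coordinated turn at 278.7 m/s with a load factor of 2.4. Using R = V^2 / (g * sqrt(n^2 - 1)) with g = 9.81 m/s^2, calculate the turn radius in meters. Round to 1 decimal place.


Step 1: V^2 = 278.7^2 = 77673.69
Step 2: n^2 - 1 = 2.4^2 - 1 = 4.76
Step 3: sqrt(4.76) = 2.181742
Step 4: R = 77673.69 / (9.81 * 2.181742) = 3629.1 m

3629.1


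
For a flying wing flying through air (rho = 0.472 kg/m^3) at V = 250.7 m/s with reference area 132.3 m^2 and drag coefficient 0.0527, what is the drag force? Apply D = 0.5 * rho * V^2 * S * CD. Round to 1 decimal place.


Step 1: Dynamic pressure q = 0.5 * 0.472 * 250.7^2 = 14832.7156 Pa
Step 2: Drag D = q * S * CD = 14832.7156 * 132.3 * 0.0527
Step 3: D = 103416.8 N

103416.8


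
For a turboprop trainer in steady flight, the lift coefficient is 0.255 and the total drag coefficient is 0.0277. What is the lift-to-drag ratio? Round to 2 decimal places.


Step 1: L/D = CL / CD = 0.255 / 0.0277
Step 2: L/D = 9.21

9.21


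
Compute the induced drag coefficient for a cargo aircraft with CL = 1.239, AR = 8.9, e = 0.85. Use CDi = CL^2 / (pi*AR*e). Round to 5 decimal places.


Step 1: CL^2 = 1.239^2 = 1.535121
Step 2: pi * AR * e = 3.14159 * 8.9 * 0.85 = 23.766148
Step 3: CDi = 1.535121 / 23.766148 = 0.06459

0.06459


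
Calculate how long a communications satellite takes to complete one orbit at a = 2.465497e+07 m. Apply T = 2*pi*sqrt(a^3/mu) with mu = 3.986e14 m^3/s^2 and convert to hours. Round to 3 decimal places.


Step 1: a^3 / mu = 1.498696e+22 / 3.986e14 = 3.759899e+07
Step 2: sqrt(3.759899e+07) = 6131.8013 s
Step 3: T = 2*pi * 6131.8013 = 38527.24 s
Step 4: T in hours = 38527.24 / 3600 = 10.702 hours

10.702
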